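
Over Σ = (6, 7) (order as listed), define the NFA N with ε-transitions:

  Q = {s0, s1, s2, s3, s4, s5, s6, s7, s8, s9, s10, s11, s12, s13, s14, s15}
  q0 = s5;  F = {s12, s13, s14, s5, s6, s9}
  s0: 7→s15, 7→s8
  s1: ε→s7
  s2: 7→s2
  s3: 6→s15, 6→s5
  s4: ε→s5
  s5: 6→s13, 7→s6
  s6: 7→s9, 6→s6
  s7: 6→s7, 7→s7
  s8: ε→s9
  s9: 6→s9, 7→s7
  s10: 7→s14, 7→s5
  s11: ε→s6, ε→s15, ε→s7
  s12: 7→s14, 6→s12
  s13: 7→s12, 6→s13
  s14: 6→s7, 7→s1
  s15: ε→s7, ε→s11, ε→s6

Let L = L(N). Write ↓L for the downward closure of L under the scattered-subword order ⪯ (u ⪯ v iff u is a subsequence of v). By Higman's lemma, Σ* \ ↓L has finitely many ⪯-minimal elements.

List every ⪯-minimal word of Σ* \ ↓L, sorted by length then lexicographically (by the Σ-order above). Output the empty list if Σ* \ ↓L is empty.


min(Σ*\↓L) = [777, 6776].

|Q|=16, |F|=6, |δ|=30 (9 ε).
min D↑ (7 st, q0=0, F={6}): 0:6→1,7→2 1:6→1,7→3 2:6→2,7→4 3:6→3,7→5 4:6→4,7→6 5:6→6,7→6 6:6→6,7→6.
'777': run [8, 6, 4, 2] end={s1,s7} rej; 3/3 deletions ∈↓L.
'6776': run [8, 7, 5, 3, 1] end={s7} rej; 4/4 deletions ∈↓L.
2 minimals (antichain).


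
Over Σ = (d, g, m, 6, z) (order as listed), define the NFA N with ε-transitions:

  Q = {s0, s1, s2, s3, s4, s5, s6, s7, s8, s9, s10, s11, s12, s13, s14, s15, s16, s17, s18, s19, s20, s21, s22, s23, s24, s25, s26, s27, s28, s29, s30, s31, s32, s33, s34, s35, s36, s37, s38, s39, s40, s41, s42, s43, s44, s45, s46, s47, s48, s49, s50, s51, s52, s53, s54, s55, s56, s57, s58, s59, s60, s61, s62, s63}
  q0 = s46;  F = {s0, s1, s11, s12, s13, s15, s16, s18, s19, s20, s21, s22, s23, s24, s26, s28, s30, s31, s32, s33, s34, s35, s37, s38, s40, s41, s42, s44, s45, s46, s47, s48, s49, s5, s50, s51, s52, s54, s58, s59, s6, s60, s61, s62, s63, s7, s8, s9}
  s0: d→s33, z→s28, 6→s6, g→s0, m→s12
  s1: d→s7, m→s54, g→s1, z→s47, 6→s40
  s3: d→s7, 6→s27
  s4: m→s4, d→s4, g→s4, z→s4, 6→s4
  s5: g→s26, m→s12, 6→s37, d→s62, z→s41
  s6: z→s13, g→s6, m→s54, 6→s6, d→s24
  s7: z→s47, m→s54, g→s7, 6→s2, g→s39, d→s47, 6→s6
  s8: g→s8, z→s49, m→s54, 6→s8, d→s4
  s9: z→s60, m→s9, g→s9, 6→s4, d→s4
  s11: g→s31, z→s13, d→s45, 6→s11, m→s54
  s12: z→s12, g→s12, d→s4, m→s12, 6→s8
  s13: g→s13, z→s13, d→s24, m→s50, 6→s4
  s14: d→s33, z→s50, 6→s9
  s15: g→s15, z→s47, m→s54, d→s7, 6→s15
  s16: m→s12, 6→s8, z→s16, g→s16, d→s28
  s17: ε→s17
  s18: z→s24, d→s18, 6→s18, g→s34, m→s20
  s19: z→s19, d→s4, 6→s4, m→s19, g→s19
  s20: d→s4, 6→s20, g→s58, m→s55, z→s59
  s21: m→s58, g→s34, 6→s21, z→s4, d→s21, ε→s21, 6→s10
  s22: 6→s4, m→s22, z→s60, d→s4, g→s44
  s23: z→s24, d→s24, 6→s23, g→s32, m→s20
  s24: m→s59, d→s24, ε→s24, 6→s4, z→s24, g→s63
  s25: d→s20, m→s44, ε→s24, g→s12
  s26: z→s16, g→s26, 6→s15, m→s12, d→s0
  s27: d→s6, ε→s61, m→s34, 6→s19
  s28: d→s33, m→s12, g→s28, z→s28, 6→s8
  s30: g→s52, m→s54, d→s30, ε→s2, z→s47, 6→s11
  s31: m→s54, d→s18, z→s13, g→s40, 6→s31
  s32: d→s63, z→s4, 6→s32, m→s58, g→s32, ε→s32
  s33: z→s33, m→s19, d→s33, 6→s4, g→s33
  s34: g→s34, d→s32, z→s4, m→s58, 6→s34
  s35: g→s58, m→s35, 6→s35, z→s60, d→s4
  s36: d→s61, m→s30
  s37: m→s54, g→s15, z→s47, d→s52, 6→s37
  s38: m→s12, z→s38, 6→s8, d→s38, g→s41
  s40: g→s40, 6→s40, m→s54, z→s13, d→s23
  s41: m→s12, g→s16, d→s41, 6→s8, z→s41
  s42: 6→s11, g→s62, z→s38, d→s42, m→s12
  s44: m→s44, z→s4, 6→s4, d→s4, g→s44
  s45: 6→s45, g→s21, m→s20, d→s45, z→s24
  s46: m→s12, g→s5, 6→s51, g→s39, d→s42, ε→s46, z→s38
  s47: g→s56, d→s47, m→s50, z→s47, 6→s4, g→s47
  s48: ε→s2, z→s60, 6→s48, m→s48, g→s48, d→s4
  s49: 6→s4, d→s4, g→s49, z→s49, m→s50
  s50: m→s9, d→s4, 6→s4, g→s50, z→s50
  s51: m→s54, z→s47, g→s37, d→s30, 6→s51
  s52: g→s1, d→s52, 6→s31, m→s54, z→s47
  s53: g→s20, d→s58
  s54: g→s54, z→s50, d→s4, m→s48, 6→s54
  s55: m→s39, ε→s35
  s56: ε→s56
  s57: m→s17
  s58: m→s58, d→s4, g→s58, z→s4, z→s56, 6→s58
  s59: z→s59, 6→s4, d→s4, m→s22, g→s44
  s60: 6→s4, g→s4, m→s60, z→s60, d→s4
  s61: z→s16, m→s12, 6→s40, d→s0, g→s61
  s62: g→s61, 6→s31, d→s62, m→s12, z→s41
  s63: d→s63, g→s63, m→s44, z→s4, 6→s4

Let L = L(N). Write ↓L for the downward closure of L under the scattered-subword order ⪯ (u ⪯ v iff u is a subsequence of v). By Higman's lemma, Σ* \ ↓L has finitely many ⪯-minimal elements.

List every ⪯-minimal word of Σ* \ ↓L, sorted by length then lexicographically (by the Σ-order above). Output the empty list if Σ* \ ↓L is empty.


|Q|=64, |F|=48, |δ|=279 (11 ε).
min D↑ (49 st, q0=0, F={11}): 0:d→1,g→2,m→3,6→4,z→5 1:d→1,g→6,m→3,6→7,z→5 2:d→6,g→8,m→3,6→9,z→10 3:d→11,g→3,m→3,6→12,z→3 4:d→13,g→9,m→14,6→4,z→15 5:d→5,g→10,m→3,6→12,z→5 6:d→6,g→16,m→3,6→17,z→10 7:d→18,g→17,m→14,6→7,z→19 8:d→20,g→8,m→3,6→21,z→22 9:d→23,g→21,m→14,6→9,z→15 10:d→10,g→22,m→3,6→12,z→10 11:d→11,g→11,m→11,6→11,z→11 12:d→11,g→12,m→14,6→12,z→24 13:d→13,g→23,m→14,6→7,z→15 14:d→11,g→14,m→25,6→14,z→26 15:d→15,g→15,m→26,6→11,z→15 16:d→20,g→16,m→3,6→27,z→22 17:d→28,g→27,m→14,6→17,z→19 18:d→18,g→29,m→30,6→18,z→31 19:d→31,g→19,m→26,6→11,z→19 20:d→32,g→20,m→3,6→33,z→34 21:d→35,g→21,m→14,6→21,z→15 22:d→34,g→22,m→3,6→12,z→22 23:d→23,g→36,m→14,6→17,z→15 24:d→11,g→24,m→26,6→11,z→24 25:d→11,g→25,m→25,6→25,z→37 26:d→11,g→26,m→38,6→11,z→26 27:d→39,g→27,m→14,6→27,z→19 28:d→28,g→40,m→30,6→28,z→31 29:d→29,g→40,m→41,6→29,z→11 30:d→11,g→41,m→42,6→30,z→43 31:d→31,g→44,m→43,6→11,z→31 32:d→32,g→32,m→45,6→11,z→32 33:d→31,g→33,m→14,6→33,z→19 34:d→32,g→34,m→3,6→12,z→34 35:d→15,g→35,m→14,6→33,z→15 36:d→35,g→36,m→14,6→27,z→15 37:d→11,g→11,m→37,6→11,z→37 38:d→11,g→38,m→38,6→11,z→37 39:d→31,g→46,m→30,6→39,z→31 40:d→46,g→40,m→41,6→40,z→11 41:d→11,g→41,m→41,6→41,z→11 42:d→11,g→41,m→42,6→42,z→37 43:d→11,g→47,m→48,6→11,z→43 44:d→44,g→44,m→47,6→11,z→11 45:d→11,g→45,m→45,6→11,z→45 46:d→44,g→46,m→41,6→46,z→11 47:d→11,g→47,m→47,6→11,z→11 48:d→11,g→47,m→48,6→11,z→37 (ε-aug+det+¬).
'md': run [54, 20, 1] end={s4} ∉↓L; 2/2 del acc.
'6z6': run [54, 40, 13, 1] end={s4} ∉↓L; 3/3 single-dels accept.
'z6d': |S_i|=[54, 24, 9, 1] end={s4} ∉↓L; 3/3 deletions ∈↓L.
'd6dgz': run [54, 48, 32, 20, 9, 2] end={s4,s56} — reject; 5/5 deletions ∈↓L.
'ggdd6': |S_i|=[54, 47, 38, 31, 13, 1] end={s4} rej; 5/5 single-dels accept.
'6mmzg': N↓-sim [54, 40, 16, 12, 3, 1] end={s4} rej; 5/5 deletions ∈↓L.
6 words, ⪯-incomp.

Antichain: [md, 6z6, z6d, d6dgz, ggdd6, 6mmzg].


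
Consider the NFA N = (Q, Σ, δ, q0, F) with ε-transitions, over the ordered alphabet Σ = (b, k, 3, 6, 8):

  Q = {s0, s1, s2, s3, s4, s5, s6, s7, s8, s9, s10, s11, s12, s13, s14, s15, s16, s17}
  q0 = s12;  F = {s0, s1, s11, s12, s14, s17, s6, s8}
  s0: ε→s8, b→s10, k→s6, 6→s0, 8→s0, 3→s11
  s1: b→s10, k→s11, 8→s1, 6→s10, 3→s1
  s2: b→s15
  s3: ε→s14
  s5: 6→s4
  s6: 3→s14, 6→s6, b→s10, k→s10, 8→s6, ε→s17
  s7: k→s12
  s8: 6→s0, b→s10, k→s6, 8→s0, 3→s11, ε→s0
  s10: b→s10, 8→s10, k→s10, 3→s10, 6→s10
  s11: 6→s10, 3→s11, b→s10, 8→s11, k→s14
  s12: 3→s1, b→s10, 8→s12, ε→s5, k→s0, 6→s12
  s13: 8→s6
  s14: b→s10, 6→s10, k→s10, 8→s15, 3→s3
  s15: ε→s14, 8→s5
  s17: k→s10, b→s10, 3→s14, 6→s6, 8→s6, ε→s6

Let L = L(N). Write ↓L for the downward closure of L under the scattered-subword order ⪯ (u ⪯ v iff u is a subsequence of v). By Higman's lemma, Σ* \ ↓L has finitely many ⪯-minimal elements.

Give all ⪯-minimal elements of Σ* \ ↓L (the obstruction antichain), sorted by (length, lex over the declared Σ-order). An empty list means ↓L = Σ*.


A = [b, 36, kkk].

|Q|=18, |F|=8, |δ|=57 (7 ε).
min D↑ (7 st, q0=0, F={1}): 0:b→1,k→2,3→3,6→0,8→0 1:b→1,k→1,3→1,6→1,8→1 2:b→1,k→4,3→5,6→2,8→2 3:b→1,k→5,3→3,6→1,8→3 4:b→1,k→1,3→6,6→4,8→4 5:b→1,k→6,3→5,6→1,8→5 6:b→1,k→1,3→6,6→1,8→6 (ε-aug+det+¬).
'b': N↓-sim [13, 1] end={s10} rej; 1/1 del acc.
'36': |S_i|=[13, 8, 2] end={s10,s4} ∉↓L; 2/2 del acc.
'kkk': N↓-sim [13, 11, 8, 1] end={s10} ∉↓L; 3/3 deletions ∈↓L.
3 obstructions.


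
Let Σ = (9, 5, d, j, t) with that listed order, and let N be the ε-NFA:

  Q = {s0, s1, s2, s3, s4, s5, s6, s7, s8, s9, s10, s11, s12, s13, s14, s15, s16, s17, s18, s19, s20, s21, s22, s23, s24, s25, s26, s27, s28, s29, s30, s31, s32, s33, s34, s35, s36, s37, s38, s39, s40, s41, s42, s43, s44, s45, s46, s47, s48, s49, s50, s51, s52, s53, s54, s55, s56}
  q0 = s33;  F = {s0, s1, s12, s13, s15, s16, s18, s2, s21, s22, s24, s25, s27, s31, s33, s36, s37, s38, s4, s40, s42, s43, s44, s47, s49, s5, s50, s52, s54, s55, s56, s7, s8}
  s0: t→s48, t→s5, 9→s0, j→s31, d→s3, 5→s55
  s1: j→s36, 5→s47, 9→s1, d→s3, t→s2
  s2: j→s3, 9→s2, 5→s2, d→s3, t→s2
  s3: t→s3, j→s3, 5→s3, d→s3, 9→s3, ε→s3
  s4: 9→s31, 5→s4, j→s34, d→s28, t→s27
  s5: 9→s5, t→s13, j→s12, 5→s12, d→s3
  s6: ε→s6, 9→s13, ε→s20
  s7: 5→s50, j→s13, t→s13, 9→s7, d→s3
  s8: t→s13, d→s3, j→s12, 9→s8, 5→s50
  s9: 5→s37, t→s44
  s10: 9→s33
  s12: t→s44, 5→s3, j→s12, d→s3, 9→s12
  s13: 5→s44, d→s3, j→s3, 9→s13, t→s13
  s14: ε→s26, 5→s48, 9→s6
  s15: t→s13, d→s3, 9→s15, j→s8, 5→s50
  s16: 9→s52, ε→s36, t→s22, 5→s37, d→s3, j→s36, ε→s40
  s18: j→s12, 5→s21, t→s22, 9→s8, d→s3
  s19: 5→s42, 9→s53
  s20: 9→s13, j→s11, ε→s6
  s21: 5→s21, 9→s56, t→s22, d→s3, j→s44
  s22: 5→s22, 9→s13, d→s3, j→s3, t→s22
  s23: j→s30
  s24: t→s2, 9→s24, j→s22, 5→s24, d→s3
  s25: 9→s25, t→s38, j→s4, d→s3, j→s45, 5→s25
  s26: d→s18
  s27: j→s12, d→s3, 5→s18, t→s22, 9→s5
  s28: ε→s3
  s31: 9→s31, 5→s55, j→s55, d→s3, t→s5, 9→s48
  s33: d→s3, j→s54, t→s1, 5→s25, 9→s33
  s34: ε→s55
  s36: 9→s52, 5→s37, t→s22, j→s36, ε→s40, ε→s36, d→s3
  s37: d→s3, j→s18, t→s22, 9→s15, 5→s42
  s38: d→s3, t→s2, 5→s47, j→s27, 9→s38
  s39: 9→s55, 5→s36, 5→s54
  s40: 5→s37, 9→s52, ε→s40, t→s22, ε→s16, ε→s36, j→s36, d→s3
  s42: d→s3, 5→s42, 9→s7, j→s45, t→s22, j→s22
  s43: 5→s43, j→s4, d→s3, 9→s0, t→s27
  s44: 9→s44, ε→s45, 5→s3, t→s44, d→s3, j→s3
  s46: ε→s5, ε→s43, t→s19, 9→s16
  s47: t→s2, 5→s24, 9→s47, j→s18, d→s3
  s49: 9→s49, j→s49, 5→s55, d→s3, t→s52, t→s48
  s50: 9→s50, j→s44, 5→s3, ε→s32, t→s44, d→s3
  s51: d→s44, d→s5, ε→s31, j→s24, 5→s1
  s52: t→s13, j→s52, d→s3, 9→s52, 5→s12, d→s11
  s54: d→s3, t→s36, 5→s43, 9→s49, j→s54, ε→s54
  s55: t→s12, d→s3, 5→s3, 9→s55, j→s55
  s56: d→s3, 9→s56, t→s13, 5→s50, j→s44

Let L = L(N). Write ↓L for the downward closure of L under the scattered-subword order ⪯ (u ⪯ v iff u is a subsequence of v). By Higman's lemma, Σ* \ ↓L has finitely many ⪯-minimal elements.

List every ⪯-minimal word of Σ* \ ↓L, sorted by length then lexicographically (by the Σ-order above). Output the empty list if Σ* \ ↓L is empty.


|Q|=57, |F|=33, |δ|=217 (20 ε).
min D↑ (32 st, q0=0, F={2}): 0:9→0,5→1,d→2,j→3,t→4 1:9→1,5→1,d→2,j→5,t→6 2:9→2,5→2,d→2,j→2,t→2 3:9→7,5→8,d→2,j→3,t→9 4:9→4,5→10,d→2,j→9,t→11 5:9→12,5→5,d→2,j→13,t→14 6:9→6,5→10,d→2,j→14,t→11 7:9→7,5→13,d→2,j→7,t→15 8:9→16,5→8,d→2,j→5,t→14 9:9→15,5→17,d→2,j→9,t→18 10:9→10,5→19,d→2,j→20,t→11 11:9→11,5→11,d→2,j→2,t→11 12:9→12,5→13,d→2,j→13,t→21 13:9→13,5→2,d→2,j→13,t→22 14:9→21,5→20,d→2,j→22,t→18 15:9→15,5→22,d→2,j→15,t→23 16:9→16,5→13,d→2,j→12,t→21 17:9→24,5→25,d→2,j→20,t→18 18:9→23,5→18,d→2,j→2,t→18 19:9→19,5→19,d→2,j→18,t→11 20:9→26,5→27,d→2,j→22,t→18 21:9→21,5→22,d→2,j→22,t→23 22:9→22,5→2,d→2,j→22,t→28 23:9→23,5→28,d→2,j→2,t→23 24:9→24,5→29,d→2,j→26,t→23 25:9→30,5→25,d→2,j→18,t→18 26:9→26,5→29,d→2,j→22,t→23 27:9→31,5→27,d→2,j→28,t→18 28:9→28,5→2,d→2,j→2,t→28 29:9→29,5→2,d→2,j→28,t→28 30:9→30,5→29,d→2,j→23,t→23 31:9→31,5→29,d→2,j→28,t→23 (ε-aug+det+¬).
'd': N↓-sim [40, 3] end={s11,s28,s3} — reject; 1/1 single-dels accept.
'ttj': N↓-sim [40, 29, 6, 1] end={s3} ∉↓L; 3/3 deletions ∈↓L.
'5jj5': N↓-sim [40, 31, 20, 6, 1] end={s3} ∉↓L; 4/4 del acc.
'j955': |S_i|=[40, 33, 19, 7, 1] end={s3} — reject; 4/4 del acc.
'j5tj5': N↓-sim [40, 33, 26, 15, 4, 1] end={s3} ∉↓L; 5/5 deletions ∈↓L.
't55jj': |S_i|=[40, 29, 19, 13, 5, 1] end={s3} rej; 5/5 deletions ∈↓L.
6 minimals (antichain).

A = [d, ttj, 5jj5, j955, j5tj5, t55jj].


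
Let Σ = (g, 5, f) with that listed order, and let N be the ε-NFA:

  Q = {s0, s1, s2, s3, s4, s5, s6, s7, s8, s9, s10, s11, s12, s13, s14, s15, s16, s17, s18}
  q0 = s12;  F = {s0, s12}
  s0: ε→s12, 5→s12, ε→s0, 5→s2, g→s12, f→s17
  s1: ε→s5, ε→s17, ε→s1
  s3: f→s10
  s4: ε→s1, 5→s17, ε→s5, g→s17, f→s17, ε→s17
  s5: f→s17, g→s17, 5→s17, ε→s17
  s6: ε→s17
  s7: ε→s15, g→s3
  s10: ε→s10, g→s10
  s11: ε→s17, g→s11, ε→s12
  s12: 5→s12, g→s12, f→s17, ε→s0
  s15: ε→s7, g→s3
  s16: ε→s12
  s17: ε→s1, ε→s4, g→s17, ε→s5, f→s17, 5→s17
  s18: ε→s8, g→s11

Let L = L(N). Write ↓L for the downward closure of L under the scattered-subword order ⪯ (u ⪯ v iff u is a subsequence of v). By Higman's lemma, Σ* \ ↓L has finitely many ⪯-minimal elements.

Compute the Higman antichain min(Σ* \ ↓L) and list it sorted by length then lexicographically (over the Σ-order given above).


min(Σ*\↓L) = [f].

|Q|=19, |F|=2, |δ|=43 (21 ε).
min D↑ (2 st, q0=0, F={1}): 0:g→0,5→0,f→1 1:g→1,5→1,f→1.
'f': |S_i|=[7, 4] end={s1,s17,s4,s5} ∉↓L; 1/1 deletions ∈↓L.
1 obstructions.


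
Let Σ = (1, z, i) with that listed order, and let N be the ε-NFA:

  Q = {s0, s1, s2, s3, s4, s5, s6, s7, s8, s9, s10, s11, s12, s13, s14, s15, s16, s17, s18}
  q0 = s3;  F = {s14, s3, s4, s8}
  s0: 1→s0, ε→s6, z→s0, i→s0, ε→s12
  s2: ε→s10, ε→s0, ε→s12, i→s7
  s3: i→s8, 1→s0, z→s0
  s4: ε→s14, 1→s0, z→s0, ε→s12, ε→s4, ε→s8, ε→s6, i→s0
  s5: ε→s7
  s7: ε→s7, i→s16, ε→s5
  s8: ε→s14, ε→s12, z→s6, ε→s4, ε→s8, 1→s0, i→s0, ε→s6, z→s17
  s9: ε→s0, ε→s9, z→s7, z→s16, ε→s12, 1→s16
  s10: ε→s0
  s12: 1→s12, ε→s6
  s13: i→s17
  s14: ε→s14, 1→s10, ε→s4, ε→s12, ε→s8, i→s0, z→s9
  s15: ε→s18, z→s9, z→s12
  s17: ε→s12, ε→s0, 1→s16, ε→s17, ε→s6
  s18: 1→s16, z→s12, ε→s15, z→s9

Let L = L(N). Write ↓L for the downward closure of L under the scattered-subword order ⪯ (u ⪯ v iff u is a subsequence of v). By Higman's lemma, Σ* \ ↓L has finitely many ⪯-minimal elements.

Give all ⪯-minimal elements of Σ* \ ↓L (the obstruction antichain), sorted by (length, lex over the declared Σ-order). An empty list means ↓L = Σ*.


min(Σ*\↓L) = [1, z, ii].

|Q|=19, |F|=4, |δ|=62 (33 ε).
min D↑ (3 st, q0=0, F={1}): 0:1→1,z→1,i→2 1:1→1,z→1,i→1 2:1→1,z→1,i→1 [Hopcroft].
'1': run [13, 5] end={s0,s10,s12,s16,s6} ∉↓L; 1/1 deletions ∈↓L.
'z': |S_i|=[13, 8] end={s0,s12,s16,s17,s5,s6,s7,s9} ∉↓L; 1/1 single-dels accept.
'ii': |S_i|=[13, 12, 4] end={s0,s12,s16,s6} — reject; 2/2 del acc.
3 obstructions.


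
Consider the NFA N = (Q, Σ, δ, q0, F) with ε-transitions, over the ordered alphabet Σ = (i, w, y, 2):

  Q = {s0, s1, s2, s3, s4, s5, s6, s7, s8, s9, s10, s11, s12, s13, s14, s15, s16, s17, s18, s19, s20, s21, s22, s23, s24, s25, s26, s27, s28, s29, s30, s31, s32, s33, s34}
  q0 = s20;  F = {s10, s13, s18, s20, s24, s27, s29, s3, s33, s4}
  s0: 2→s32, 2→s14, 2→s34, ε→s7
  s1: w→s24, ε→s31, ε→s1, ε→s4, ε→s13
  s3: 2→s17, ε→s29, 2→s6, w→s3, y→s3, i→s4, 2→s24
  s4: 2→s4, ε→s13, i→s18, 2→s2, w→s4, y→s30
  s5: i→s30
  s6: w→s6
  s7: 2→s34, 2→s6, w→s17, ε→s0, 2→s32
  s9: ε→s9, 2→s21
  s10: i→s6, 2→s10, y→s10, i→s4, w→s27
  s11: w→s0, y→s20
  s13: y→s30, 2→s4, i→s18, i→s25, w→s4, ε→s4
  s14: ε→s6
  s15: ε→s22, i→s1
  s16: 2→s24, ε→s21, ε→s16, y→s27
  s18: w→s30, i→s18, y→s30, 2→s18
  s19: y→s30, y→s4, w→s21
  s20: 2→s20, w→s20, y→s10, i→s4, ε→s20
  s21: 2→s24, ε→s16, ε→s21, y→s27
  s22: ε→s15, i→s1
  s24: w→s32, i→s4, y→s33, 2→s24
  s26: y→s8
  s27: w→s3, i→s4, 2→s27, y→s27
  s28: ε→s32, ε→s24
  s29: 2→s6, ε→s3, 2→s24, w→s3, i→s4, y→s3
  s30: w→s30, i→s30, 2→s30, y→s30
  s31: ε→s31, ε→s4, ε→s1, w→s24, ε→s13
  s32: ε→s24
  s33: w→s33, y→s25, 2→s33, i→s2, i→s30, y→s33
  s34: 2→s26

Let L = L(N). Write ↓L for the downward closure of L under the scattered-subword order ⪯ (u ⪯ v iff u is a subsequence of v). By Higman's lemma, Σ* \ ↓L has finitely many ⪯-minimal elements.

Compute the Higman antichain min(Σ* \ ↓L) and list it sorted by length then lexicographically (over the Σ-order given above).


|Q|=35, |F|=10, |δ|=103 (26 ε).
min D↑ (9 st, q0=0, F={4}): 0:i→1,w→0,y→2,2→0 1:i→3,w→1,y→4,2→1 2:i→1,w→5,y→2,2→2 3:i→3,w→4,y→4,2→3 4:i→4,w→4,y→4,2→4 5:i→1,w→6,y→5,2→5 6:i→1,w→6,y→6,2→7 7:i→1,w→7,y→8,2→7 8:i→4,w→8,y→8,2→8 [Hopcroft].
'iy': N↓-sim [16, 7, 1] end={s30} rej; 2/2 single-dels accept.
'iiw': run [16, 7, 3, 1] end={s30} rej; 3/3 del acc.
'yww2yi': N↓-sim [16, 15, 14, 13, 11, 4, 2] end={s2,s30} rej; 6/6 deletions ∈↓L.
3 minimals (antichain).

Antichain: [iy, iiw, yww2yi].


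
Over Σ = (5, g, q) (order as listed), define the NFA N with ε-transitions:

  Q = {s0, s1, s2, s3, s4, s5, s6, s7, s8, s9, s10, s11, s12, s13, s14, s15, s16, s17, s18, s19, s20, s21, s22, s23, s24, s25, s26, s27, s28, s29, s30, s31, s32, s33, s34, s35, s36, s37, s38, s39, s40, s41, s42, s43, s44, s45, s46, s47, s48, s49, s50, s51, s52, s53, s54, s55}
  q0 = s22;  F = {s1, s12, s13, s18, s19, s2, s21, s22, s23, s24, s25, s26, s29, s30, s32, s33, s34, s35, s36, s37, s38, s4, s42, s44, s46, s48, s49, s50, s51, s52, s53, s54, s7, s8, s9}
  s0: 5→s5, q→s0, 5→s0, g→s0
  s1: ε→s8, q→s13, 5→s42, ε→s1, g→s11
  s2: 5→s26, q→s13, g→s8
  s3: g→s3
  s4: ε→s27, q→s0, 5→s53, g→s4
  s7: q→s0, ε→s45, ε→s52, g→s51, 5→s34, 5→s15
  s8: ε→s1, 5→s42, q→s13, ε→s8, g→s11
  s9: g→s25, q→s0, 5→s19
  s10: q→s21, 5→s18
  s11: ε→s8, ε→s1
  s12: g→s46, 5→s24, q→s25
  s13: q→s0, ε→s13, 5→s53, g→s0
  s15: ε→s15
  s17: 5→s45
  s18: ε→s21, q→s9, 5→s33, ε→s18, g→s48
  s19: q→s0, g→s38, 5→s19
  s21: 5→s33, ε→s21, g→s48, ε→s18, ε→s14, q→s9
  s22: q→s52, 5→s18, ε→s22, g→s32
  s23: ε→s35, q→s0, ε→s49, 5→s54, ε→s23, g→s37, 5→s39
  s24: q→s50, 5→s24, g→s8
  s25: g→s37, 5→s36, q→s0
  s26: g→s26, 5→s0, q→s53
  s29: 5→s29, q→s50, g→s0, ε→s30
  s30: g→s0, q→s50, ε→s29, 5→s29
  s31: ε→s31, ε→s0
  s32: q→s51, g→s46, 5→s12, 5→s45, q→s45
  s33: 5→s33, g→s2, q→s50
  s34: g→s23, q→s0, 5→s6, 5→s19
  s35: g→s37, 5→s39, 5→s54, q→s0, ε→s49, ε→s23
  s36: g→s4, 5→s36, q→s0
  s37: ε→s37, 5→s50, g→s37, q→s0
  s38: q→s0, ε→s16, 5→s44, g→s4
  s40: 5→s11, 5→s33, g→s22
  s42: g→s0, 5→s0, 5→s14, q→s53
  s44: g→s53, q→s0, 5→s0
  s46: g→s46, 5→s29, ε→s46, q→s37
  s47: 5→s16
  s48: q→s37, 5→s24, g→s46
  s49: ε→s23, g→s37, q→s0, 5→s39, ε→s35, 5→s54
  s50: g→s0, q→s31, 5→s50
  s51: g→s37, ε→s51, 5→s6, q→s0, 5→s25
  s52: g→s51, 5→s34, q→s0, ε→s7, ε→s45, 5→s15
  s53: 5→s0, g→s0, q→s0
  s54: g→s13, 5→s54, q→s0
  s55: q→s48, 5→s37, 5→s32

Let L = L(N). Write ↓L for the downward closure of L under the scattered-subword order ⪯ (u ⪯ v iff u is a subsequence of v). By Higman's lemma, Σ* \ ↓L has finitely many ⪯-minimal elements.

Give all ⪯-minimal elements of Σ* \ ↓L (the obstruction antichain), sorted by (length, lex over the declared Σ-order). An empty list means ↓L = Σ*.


Antichain: [qq, 55qg, gg5g, 55g55, 5gq5g, q5g5gg].

|Q|=56, |F|=35, |δ|=164 (34 ε).
min D↑ (30 st, q0=0, F={11}): 0:5→1,g→2,q→3 1:5→4,g→5,q→6 2:5→7,g→8,q→9 3:5→10,g→9,q→11 4:5→4,g→12,q→13 5:5→14,g→8,q→15 6:5→16,g→17,q→11 7:5→14,g→8,q→17 8:5→18,g→8,q→15 9:5→17,g→15,q→11 10:5→16,g→19,q→11 11:5→11,g→11,q→11 12:5→20,g→21,q→22 13:5→13,g→11,q→11 14:5→14,g→21,q→13 15:5→13,g→15,q→11 16:5→16,g→23,q→11 17:5→24,g→15,q→11 18:5→18,g→11,q→13 19:5→25,g→15,q→11 20:5→11,g→20,q→26 21:5→27,g→21,q→22 22:5→26,g→11,q→11 23:5→28,g→29,q→11 24:5→24,g→29,q→11 25:5→25,g→22,q→11 26:5→11,g→11,q→11 27:5→11,g→11,q→26 28:5→11,g→26,q→11 29:5→26,g→29,q→11 [Hopcroft].
'qq': |S_i|=[46, 28, 3] end={s0,s31,s5} ∉↓L; 2/2 deletions ∈↓L.
'55qg': run [46, 41, 27, 6, 2] end={s0,s5} rej; 4/4 deletions ∈↓L.
'gg5g': N↓-sim [46, 36, 18, 9, 2] end={s0,s5} ∉↓L; 4/4 single-dels accept.
'55g55': |S_i|=[46, 41, 27, 16, 7, 3] end={s0,s14,s5} ∉↓L; 5/5 del acc.
'5gq5g': |S_i|=[46, 41, 31, 7, 5, 2] end={s0,s5} — reject; 5/5 del acc.
'q5g5gg': N↓-sim [46, 28, 23, 17, 9, 4, 2] end={s0,s5} — reject; 6/6 del acc.
6 minimals (antichain).


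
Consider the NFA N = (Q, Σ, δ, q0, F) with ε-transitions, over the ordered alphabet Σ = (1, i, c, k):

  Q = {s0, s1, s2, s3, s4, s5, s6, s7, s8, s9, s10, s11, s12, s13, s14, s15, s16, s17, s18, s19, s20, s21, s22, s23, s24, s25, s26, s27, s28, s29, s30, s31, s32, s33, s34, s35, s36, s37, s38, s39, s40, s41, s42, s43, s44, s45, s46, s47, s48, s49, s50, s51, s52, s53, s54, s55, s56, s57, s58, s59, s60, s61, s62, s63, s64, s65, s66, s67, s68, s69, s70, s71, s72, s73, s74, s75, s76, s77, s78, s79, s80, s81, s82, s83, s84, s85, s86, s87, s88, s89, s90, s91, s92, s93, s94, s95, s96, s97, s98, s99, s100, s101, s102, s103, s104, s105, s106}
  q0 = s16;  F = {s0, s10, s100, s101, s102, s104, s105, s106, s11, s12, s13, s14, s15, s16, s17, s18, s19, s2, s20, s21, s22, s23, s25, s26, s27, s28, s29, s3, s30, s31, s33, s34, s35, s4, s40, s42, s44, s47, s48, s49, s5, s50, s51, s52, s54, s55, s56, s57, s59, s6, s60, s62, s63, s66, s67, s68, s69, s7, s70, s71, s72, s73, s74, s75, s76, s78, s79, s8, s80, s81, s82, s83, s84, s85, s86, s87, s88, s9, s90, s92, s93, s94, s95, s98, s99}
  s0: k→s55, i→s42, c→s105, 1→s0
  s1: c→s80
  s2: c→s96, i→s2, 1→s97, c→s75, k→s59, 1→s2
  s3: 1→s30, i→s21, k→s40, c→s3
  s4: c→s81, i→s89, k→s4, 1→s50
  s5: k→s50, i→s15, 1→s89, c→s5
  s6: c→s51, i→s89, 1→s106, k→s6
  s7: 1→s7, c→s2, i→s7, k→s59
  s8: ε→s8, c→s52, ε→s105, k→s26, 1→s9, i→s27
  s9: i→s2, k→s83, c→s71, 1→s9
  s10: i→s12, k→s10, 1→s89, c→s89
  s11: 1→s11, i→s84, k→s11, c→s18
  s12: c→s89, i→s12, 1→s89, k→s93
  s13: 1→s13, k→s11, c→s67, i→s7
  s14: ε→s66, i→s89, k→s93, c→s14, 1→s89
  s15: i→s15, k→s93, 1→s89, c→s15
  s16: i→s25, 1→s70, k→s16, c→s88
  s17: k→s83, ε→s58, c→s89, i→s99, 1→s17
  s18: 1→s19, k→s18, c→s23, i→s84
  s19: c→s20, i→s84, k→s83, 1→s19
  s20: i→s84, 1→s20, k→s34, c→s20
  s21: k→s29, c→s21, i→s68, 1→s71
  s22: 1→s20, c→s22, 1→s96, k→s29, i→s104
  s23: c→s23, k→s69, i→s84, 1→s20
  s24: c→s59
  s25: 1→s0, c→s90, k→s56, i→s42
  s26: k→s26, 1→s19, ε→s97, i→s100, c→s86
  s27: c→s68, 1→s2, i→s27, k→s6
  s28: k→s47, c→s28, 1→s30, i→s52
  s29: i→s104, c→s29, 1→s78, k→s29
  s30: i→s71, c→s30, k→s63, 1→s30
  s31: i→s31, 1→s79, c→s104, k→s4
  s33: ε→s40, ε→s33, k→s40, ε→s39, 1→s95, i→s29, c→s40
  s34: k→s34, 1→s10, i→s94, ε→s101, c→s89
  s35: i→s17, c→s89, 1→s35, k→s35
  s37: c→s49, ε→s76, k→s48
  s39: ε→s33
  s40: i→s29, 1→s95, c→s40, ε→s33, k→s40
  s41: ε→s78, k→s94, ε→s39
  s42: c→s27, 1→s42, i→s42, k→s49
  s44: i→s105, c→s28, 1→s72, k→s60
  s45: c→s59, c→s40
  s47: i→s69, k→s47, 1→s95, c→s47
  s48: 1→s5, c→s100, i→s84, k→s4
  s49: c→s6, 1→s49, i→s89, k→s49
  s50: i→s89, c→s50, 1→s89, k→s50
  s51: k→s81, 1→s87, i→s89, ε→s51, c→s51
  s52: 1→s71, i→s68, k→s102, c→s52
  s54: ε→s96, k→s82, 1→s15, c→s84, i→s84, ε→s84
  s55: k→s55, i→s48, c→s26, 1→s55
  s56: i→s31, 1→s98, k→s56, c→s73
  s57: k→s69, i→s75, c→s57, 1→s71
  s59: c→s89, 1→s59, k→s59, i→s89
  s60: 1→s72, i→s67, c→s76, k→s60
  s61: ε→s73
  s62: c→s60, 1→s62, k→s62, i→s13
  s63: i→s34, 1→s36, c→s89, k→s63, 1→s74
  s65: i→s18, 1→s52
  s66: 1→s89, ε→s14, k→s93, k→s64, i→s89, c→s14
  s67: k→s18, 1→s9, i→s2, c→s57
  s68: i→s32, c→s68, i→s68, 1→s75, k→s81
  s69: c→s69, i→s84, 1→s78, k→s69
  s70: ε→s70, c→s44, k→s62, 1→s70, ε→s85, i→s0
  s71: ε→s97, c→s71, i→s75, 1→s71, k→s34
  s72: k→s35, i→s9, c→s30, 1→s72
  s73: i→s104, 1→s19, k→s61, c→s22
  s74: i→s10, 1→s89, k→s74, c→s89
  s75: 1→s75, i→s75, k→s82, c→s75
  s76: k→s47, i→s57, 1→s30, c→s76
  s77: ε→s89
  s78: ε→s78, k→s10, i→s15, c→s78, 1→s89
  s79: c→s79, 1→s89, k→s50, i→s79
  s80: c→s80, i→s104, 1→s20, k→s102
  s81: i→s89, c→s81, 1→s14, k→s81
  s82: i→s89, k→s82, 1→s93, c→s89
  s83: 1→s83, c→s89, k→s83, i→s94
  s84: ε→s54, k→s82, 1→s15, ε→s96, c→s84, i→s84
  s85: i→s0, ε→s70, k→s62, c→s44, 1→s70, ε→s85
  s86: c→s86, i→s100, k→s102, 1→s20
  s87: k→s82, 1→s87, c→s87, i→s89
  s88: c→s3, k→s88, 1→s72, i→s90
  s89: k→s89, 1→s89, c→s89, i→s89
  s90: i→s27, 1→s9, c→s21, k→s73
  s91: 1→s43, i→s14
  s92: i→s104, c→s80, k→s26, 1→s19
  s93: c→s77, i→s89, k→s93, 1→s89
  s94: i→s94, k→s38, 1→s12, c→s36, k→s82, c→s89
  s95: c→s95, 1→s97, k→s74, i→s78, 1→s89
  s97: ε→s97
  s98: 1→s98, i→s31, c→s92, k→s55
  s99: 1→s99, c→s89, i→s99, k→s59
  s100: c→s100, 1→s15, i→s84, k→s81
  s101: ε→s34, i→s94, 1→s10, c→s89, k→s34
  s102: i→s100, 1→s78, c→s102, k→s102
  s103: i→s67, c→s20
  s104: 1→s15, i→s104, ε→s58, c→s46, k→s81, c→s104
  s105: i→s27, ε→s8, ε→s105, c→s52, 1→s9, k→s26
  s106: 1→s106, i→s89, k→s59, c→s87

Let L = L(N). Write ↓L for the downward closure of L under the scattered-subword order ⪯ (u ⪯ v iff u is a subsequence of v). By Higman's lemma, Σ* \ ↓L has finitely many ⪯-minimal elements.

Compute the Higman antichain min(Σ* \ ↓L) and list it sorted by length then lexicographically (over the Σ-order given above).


min(Σ*\↓L) = [iiki, c1kc, iki11, cck11, 1kiikc].

|Q|=107, |F|=85, |δ|=400 (33 ε).
min D↑ (80 st, q0=0, F={38}): 0:1→1,i→2,c→3,k→0 1:1→1,i→4,c→5,k→6 2:1→4,i→7,c→8,k→9 3:1→10,i→8,c→11,k→3 4:1→4,i→7,c→12,k→13 5:1→10,i→12,c→14,k→15 6:1→6,i→16,c→15,k→6 7:1→7,i→7,c→17,k→18 8:1→19,i→17,c→20,k→21 9:1→22,i→23,c→21,k→9 10:1→10,i→19,c→24,k→25 11:1→24,i→20,c→11,k→26 12:1→19,i→17,c→27,k→28 13:1→13,i→29,c→28,k→13 14:1→24,i→27,c→14,k→30 15:1→10,i→31,c→32,k→15 16:1→16,i→33,c→31,k→34 17:1→35,i→17,c→36,k→37 18:1→18,i→38,c→37,k→18 19:1→19,i→35,c→39,k→40 20:1→39,i→36,c→20,k→41 21:1→42,i→43,c→44,k→21 22:1→22,i→23,c→45,k→13 23:1→46,i→23,c→43,k→47 24:1→24,i→39,c→24,k→48 25:1→25,i→49,c→38,k→25 26:1→50,i→41,c→26,k→26 27:1→39,i→36,c→27,k→51 28:1→42,i→52,c→53,k→28 29:1→54,i→55,c→52,k→47 30:1→50,i→56,c→30,k→30 31:1→19,i→35,c→57,k→58 32:1→24,i→57,c→32,k→30 33:1→33,i→33,c→35,k→59 34:1→34,i→55,c→58,k→34 35:1→35,i→35,c→60,k→59 36:1→60,i→36,c→36,k→61 37:1→62,i→38,c→63,k→37 38:1→38,i→38,c→38,k→38 39:1→39,i→60,c→39,k→64 40:1→40,i→65,c→38,k→40 41:1→66,i→43,c→41,k→41 42:1→42,i→55,c→67,k→40 43:1→68,i→43,c→43,k→61 44:1→67,i→43,c→44,k→41 45:1→42,i→43,c→69,k→28 46:1→38,i→46,c→46,k→70 47:1→70,i→38,c→61,k→47 48:1→71,i→64,c→38,k→48 49:1→49,i→72,c→38,k→40 50:1→38,i→66,c→50,k→71 51:1→66,i→52,c→51,k→51 52:1→68,i→55,c→52,k→61 53:1→67,i→52,c→53,k→51 54:1→38,i→68,c→54,k→70 55:1→68,i→55,c→55,k→73 56:1→66,i→55,c→56,k→56 57:1→39,i→60,c→57,k→56 58:1→42,i→55,c→74,k→58 59:1→59,i→38,c→38,k→59 60:1→60,i→60,c→60,k→73 61:1→75,i→38,c→61,k→61 62:1→62,i→38,c→76,k→59 63:1→76,i→38,c→63,k→61 64:1→77,i→65,c→38,k→64 65:1→78,i→65,c→38,k→73 66:1→38,i→68,c→66,k→77 67:1→67,i→55,c→67,k→64 68:1→38,i→68,c→68,k→79 69:1→67,i→43,c→69,k→51 70:1→38,i→38,c→70,k→70 71:1→38,i→77,c→38,k→71 72:1→72,i→72,c→38,k→59 73:1→79,i→38,c→38,k→73 74:1→67,i→55,c→74,k→56 75:1→38,i→38,c→75,k→79 76:1→76,i→38,c→76,k→73 77:1→38,i→78,c→38,k→77 78:1→38,i→78,c→38,k→79 79:1→38,i→38,c→38,k→79 [Hopcroft].
'iiki': run [97, 77, 41, 17, 1] end={s89} rej; 4/4 single-dels accept.
'c1kc': |S_i|=[97, 80, 39, 20, 3] end={s36,s77,s89} ∉↓L; 4/4 deletions ∈↓L.
'iki11': run [97, 77, 56, 26, 11, 1] end={s89} — reject; 5/5 single-dels accept.
'cck11': N↓-sim [97, 80, 56, 36, 14, 2] end={s89,s97} ∉↓L; 5/5 del acc.
'1kiikc': |S_i|=[97, 83, 64, 45, 18, 6, 2] end={s77,s89} ∉↓L; 6/6 del acc.
5 obstructions.


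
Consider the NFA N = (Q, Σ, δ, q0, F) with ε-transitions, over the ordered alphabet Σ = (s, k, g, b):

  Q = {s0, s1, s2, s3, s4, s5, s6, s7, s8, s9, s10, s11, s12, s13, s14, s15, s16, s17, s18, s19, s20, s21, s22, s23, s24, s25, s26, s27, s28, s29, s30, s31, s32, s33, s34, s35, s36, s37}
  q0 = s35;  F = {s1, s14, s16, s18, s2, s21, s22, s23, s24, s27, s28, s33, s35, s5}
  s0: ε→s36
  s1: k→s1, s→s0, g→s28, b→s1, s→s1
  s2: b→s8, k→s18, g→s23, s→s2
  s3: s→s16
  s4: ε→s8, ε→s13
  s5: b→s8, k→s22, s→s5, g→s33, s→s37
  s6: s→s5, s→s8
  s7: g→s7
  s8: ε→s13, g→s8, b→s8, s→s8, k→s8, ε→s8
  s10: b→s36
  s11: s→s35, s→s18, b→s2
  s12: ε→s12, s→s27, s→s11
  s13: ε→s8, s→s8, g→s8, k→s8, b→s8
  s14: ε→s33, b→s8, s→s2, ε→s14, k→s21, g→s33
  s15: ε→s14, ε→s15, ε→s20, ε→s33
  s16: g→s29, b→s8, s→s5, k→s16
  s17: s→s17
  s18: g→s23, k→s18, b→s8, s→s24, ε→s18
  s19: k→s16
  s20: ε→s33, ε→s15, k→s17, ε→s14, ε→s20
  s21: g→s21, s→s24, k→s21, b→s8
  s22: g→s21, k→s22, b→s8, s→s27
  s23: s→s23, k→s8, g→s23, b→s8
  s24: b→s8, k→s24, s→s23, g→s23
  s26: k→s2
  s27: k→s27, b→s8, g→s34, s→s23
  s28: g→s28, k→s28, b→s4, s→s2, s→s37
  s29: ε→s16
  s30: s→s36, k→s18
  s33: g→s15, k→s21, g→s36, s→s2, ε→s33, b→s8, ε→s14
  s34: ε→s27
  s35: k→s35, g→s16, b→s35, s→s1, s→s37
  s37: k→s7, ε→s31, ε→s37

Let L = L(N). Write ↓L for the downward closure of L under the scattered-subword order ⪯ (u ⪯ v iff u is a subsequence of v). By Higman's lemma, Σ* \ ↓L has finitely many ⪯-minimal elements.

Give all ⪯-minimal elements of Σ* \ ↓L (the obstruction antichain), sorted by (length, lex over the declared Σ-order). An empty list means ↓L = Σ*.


A = [gb, sgsgk, gskssk].

|Q|=38, |F|=14, |δ|=110 (24 ε).
min D↑ (14 st, q0=0, F={5}): 0:s→1,k→0,g→2,b→0 1:s→1,k→1,g→3,b→1 2:s→4,k→2,g→2,b→5 3:s→6,k→3,g→3,b→5 4:s→4,k→7,g→8,b→5 5:s→5,k→5,g→5,b→5 6:s→6,k→9,g→10,b→5 7:s→11,k→7,g→12,b→5 8:s→6,k→12,g→8,b→5 9:s→13,k→9,g→10,b→5 10:s→10,k→5,g→10,b→5 11:s→10,k→11,g→11,b→5 12:s→13,k→12,g→12,b→5 13:s→10,k→13,g→10,b→5 [Hopcroft].
'gb': run [27, 24, 3] end={s13,s4,s8} ∉↓L; 2/2 deletions ∈↓L.
'sgsgk': run [27, 24, 20, 10, 4, 2] end={s13,s8} ∉↓L; 5/5 del acc.
'gskssk': N↓-sim [27, 24, 20, 11, 7, 4, 2] end={s13,s8} — reject; 6/6 deletions ∈↓L.
3 obstructions.


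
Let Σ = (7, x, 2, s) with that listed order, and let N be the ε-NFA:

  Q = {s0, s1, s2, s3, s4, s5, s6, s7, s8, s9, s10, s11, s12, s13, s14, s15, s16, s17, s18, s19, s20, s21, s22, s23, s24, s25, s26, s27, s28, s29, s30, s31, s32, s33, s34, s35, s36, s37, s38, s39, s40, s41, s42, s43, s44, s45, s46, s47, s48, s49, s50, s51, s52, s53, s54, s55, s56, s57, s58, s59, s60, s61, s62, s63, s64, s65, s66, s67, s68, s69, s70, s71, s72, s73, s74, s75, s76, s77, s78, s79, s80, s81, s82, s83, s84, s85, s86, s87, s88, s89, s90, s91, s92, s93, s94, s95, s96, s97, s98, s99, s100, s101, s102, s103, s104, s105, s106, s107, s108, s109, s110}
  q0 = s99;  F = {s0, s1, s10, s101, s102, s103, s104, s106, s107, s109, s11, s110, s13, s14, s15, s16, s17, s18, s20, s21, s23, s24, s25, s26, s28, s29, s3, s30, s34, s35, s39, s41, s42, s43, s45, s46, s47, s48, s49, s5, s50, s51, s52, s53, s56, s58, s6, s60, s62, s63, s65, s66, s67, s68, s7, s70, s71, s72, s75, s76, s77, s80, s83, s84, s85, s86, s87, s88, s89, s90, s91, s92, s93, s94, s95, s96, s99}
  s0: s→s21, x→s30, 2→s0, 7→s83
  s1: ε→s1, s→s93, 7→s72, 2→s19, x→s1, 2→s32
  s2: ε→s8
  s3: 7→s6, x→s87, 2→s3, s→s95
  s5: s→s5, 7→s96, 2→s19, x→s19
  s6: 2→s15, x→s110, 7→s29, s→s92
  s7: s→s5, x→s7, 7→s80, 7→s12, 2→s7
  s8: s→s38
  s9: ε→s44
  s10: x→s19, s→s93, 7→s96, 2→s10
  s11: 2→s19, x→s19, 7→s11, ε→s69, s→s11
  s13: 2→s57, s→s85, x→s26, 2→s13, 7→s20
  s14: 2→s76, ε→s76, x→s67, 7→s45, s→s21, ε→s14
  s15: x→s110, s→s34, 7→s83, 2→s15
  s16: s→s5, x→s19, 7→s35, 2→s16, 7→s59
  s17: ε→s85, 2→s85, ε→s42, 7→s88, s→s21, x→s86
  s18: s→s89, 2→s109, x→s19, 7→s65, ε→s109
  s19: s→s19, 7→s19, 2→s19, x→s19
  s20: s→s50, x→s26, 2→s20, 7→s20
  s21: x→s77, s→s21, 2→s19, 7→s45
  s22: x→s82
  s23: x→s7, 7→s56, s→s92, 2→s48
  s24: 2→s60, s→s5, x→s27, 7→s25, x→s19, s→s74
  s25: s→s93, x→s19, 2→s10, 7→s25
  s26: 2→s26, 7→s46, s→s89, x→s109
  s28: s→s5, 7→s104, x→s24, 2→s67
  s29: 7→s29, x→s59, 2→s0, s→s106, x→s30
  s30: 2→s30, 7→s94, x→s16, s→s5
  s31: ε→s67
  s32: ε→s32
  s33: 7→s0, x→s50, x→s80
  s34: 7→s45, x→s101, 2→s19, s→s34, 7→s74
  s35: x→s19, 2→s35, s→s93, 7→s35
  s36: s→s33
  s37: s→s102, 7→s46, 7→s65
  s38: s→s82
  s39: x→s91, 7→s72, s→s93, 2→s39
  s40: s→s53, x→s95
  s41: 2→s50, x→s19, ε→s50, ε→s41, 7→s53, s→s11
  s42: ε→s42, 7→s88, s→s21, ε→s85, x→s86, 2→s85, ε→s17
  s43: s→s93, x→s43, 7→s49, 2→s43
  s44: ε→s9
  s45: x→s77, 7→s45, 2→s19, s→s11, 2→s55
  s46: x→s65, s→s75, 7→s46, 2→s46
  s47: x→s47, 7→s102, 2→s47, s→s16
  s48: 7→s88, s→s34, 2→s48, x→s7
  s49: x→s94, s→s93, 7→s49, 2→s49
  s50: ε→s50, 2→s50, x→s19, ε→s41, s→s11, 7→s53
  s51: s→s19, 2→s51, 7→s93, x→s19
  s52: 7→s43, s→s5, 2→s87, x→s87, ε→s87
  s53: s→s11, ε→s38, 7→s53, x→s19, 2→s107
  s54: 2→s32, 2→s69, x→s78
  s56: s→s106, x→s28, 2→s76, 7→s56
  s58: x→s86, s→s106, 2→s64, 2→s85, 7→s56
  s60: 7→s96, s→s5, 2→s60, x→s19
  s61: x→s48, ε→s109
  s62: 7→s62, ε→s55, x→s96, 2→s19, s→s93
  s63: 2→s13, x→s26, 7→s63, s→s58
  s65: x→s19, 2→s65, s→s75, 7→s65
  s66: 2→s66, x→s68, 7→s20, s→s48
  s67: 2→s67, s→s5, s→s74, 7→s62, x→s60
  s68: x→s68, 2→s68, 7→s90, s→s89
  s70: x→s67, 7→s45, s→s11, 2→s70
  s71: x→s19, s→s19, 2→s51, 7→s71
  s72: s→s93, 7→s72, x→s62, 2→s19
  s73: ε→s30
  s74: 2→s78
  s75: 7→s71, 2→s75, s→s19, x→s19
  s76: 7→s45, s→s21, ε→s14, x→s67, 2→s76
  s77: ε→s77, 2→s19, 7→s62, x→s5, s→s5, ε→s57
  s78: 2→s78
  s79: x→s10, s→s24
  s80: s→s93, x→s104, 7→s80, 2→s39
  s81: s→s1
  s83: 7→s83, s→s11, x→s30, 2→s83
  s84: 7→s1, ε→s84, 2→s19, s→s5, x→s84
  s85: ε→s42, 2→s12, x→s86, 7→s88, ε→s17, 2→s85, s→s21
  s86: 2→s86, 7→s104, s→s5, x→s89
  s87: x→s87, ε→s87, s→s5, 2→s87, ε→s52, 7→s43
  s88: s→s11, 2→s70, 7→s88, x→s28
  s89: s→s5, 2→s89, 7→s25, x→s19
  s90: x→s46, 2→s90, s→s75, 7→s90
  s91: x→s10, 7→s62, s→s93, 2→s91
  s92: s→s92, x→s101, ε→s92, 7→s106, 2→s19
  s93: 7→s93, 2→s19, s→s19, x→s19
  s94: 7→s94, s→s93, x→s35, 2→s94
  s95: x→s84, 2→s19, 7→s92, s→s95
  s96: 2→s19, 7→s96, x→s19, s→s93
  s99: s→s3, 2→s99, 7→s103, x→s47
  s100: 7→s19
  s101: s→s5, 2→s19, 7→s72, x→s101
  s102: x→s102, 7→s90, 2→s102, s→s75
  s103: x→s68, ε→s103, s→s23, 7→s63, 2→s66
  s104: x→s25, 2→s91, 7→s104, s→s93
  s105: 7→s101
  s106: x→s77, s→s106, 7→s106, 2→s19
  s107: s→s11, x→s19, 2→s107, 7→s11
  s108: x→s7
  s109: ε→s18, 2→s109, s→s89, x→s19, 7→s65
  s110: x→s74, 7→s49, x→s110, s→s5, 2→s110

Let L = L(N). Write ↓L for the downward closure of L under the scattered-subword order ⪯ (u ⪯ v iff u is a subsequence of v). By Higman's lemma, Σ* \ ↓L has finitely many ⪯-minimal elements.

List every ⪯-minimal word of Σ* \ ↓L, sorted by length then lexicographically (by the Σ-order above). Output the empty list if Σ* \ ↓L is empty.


A = [xsx, ss2, x7ss, 77xxx, 727sx, 7s7272].

|Q|=111, |F|=77, |δ|=384 (35 ε).
min D↑ (72 st, q0=0, F={25}): 0:7→1,x→2,2→0,s→3 1:7→4,x→5,2→6,s→7 2:7→8,x→2,2→2,s→9 3:7→10,x→11,2→3,s→12 4:7→4,x→13,2→14,s→15 5:7→16,x→5,2→5,s→17 6:7→18,x→5,2→6,s→19 7:7→20,x→21,2→19,s→22 8:7→16,x→8,2→8,s→23 9:7→24,x→25,2→9,s→26 10:7→27,x→28,2→29,s→22 11:7→30,x→11,2→11,s→26 12:7→22,x→31,2→25,s→12 13:7→32,x→33,2→13,s→17 14:7→18,x→13,2→14,s→34 15:7→20,x→35,2→34,s→36 16:7→16,x→32,2→16,s→23 17:7→37,x→25,2→17,s→26 18:7→18,x→13,2→18,s→38 19:7→39,x→21,2→19,s→40 20:7→20,x→41,2→42,s→36 21:7→43,x→21,2→21,s→26 22:7→36,x→44,2→25,s→22 23:7→45,x→25,2→23,s→25 24:7→24,x→25,2→24,s→46 25:7→25,x→25,2→25,s→25 26:7→47,x→25,2→25,s→26 27:7→27,x→48,2→49,s→36 28:7→50,x→28,2→28,s→26 29:7→51,x→28,2→29,s→40 30:7→50,x→30,2→30,s→46 31:7→52,x→31,2→25,s→26 32:7→32,x→53,2→32,s→23 33:7→53,x→25,2→33,s→17 34:7→39,x→35,2→34,s→54 35:7→55,x→17,2→35,s→26 36:7→36,x→56,2→25,s→36 37:7→37,x→25,2→57,s→46 38:7→58,x→25,2→38,s→59 39:7→39,x→41,2→60,s→59 40:7→61,x→44,2→25,s→40 41:7→55,x→62,2→63,s→26 42:7→61,x→63,2→42,s→54 43:7→43,x→55,2→64,s→46 44:7→65,x→44,2→25,s→26 45:7→45,x→25,2→66,s→25 46:7→46,x→25,2→25,s→25 47:7→47,x→25,2→25,s→46 48:7→67,x→9,2→48,s→26 49:7→51,x→48,2→49,s→54 50:7→50,x→67,2→50,s→46 51:7→51,x→48,2→51,s→59 52:7→65,x→52,2→25,s→46 53:7→53,x→25,2→53,s→23 54:7→61,x→56,2→25,s→54 55:7→55,x→37,2→68,s→46 56:7→69,x→26,2→25,s→26 57:7→47,x→25,2→57,s→46 58:7→58,x→25,2→70,s→59 59:7→59,x→25,2→25,s→59 60:7→61,x→63,2→60,s→59 61:7→61,x→56,2→25,s→59 62:7→37,x→25,2→71,s→26 63:7→69,x→71,2→63,s→26 64:7→65,x→68,2→64,s→46 65:7→65,x→69,2→25,s→46 66:7→46,x→25,2→66,s→25 67:7→67,x→24,2→67,s→46 68:7→69,x→57,2→68,s→46 69:7→69,x→47,2→25,s→46 70:7→59,x→25,2→70,s→59 71:7→47,x→25,2→71,s→26 [Hopcroft].
'xsx': N↓-sim [90, 52, 15, 1] end={s19} rej; 3/3 single-dels accept.
'ss2': N↓-sim [90, 75, 24, 4] end={s19,s32,s55,s78} rej; 3/3 single-dels accept.
'x7ss': run [90, 52, 27, 5, 1] end={s19} ∉↓L; 4/4 deletions ∈↓L.
'77xxx': |S_i|=[90, 83, 67, 34, 21, 2] end={s19,s27} ∉↓L; 5/5 single-dels accept.
'727sx': |S_i|=[90, 83, 73, 52, 20, 1] end={s19} rej; 5/5 del acc.
'7s7272': |S_i|=[90, 83, 55, 39, 25, 12, 2] end={s19,s55} — reject; 6/6 deletions ∈↓L.
6 words, ⪯-incomp.
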